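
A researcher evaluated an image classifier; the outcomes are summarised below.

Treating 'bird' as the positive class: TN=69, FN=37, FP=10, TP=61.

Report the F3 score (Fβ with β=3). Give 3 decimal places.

Fβ = (1+β²)·TP / ((1+β²)·TP + β²·FN + FP), with β²=9
= 10·61 / (10·61 + 9·37 + 10) = 0.640

0.640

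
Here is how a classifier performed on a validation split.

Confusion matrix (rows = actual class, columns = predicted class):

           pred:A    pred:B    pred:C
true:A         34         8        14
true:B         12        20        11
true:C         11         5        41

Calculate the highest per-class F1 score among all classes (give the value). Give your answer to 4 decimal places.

0.6667

Per-class F1 score (2·TP/(2·TP+FP+FN)):
  A: TP=34, FP=12+11=23, FN=8+14=22 → 68/113 = 0.60177
  B: TP=20, FP=8+5=13, FN=12+11=23 → 40/76 = 0.52632
  C: TP=41, FP=14+11=25, FN=11+5=16 → 82/123 = 0.66667
Highest is class 'C' with F1 score = 0.6667.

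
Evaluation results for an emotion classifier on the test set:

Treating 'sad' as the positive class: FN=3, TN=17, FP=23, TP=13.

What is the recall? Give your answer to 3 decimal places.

Recall = TP/(TP+FN) = 13/(13+3) = 13/16 = 0.813

0.813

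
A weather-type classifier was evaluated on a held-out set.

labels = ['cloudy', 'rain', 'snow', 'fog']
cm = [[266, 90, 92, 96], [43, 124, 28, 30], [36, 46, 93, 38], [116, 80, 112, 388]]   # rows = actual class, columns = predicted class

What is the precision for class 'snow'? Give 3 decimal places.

Treat 'snow' as positive and all other classes as negative.
precision = TP/(TP+FP).
snow: TP=93, FP=92+28+112=232 → 93/325 = 0.2862

0.286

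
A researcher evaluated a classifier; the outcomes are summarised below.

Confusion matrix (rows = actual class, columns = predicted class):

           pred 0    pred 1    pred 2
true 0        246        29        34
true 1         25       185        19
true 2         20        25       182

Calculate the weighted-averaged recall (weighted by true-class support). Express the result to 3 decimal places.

Per-class recall (TP/(TP+FN)):
  0: TP=246, FN=29+34=63 → 246/309 = 0.7961
  1: TP=185, FN=25+19=44 → 185/229 = 0.8079
  2: TP=182, FN=20+25=45 → 182/227 = 0.8018
Weighted-recall = Σ (supportᵢ/N)·recallᵢ with N=765: (309/765)·0.7961 + (229/765)·0.8079 + (227/765)·0.8018 = 0.801

0.801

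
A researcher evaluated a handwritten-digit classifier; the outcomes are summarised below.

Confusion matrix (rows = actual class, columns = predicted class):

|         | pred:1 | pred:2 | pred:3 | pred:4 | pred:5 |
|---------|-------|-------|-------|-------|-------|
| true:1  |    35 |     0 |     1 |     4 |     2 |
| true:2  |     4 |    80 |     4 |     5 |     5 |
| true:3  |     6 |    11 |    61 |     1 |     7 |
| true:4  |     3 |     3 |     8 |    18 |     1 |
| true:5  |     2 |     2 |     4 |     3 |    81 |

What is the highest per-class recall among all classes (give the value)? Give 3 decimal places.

0.880

Per-class recall (TP/(TP+FN)):
  1: TP=35, FN=0+1+4+2=7 → 35/42 = 0.8333
  2: TP=80, FN=4+4+5+5=18 → 80/98 = 0.8163
  3: TP=61, FN=6+11+1+7=25 → 61/86 = 0.7093
  4: TP=18, FN=3+3+8+1=15 → 18/33 = 0.5455
  5: TP=81, FN=2+2+4+3=11 → 81/92 = 0.8804
Highest is class '5' with recall = 0.880.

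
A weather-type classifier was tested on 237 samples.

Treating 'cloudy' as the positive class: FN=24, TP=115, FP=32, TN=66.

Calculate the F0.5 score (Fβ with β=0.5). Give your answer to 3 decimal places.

0.791

Fβ = (1+β²)·TP / ((1+β²)·TP + β²·FN + FP), with β²=1/4
= 1.25·115 / (1.25·115 + 0.25·24 + 32) = 0.791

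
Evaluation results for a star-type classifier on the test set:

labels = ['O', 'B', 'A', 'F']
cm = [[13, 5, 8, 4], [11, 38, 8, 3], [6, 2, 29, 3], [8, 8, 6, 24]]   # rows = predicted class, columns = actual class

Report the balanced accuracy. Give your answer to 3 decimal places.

Balanced accuracy = mean of per-class recall.
  O: recall = 13/38 = 0.3421
  B: recall = 38/53 = 0.7170
  A: recall = 29/51 = 0.5686
  F: recall = 24/34 = 0.7059
Mean = (0.3421 + 0.7170 + 0.5686 + 0.7059) / 4 = 0.583

0.583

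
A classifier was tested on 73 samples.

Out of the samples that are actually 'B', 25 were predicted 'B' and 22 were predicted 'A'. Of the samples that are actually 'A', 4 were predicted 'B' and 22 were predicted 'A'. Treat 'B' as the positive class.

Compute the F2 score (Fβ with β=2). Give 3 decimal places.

0.576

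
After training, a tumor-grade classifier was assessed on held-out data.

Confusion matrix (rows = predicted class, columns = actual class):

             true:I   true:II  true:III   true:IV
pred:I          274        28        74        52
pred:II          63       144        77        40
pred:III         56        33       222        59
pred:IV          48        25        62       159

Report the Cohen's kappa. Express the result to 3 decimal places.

Observed agreement pₒ = trace/N = 799/1416 = 0.5643
Expected agreement pₑ = Σ (rowᵢ·colᵢ)/N² = (441·428 + 230·324 + 435·370 + 310·294)/1416² = 0.2570
κ = (pₒ − pₑ)/(1 − pₑ) = (0.5643 − 0.2570)/(1 − 0.2570) = 0.414

0.414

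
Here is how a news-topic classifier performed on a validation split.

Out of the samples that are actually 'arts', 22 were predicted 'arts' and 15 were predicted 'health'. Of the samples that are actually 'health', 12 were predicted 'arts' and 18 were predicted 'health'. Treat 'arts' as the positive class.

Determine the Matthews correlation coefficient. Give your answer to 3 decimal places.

0.194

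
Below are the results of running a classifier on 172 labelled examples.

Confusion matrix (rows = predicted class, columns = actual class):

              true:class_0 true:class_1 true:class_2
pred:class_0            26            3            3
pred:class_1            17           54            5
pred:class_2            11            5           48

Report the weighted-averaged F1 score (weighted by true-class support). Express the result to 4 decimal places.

0.7324

Per-class F1 score (2·TP/(2·TP+FP+FN)):
  class_0: TP=26, FP=3+3=6, FN=17+11=28 → 52/86 = 0.60465
  class_1: TP=54, FP=17+5=22, FN=3+5=8 → 108/138 = 0.78261
  class_2: TP=48, FP=11+5=16, FN=3+5=8 → 96/120 = 0.80000
Weighted-F1 score = Σ (supportᵢ/N)·F1 scoreᵢ with N=172: (54/172)·0.60465 + (62/172)·0.78261 + (56/172)·0.80000 = 0.7324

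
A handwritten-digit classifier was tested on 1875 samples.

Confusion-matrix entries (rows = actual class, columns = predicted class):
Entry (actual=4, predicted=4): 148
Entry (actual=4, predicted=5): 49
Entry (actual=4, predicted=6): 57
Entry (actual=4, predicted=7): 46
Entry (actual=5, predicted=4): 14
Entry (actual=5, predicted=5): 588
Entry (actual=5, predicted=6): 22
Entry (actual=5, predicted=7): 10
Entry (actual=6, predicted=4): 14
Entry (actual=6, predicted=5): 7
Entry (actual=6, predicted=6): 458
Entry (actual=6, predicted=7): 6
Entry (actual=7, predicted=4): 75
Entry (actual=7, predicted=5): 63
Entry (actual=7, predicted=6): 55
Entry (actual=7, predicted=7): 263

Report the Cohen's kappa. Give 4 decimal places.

Observed agreement pₒ = trace/N = 1457/1875 = 0.77707
Expected agreement pₑ = Σ (rowᵢ·colᵢ)/N² = (300·251 + 634·707 + 485·592 + 456·325)/1875² = 0.27274
κ = (pₒ − pₑ)/(1 − pₑ) = (0.77707 − 0.27274)/(1 − 0.27274) = 0.6935

0.6935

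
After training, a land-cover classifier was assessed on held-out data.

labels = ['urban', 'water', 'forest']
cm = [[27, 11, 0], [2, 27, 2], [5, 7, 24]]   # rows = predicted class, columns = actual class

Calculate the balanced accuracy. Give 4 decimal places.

0.7724

Balanced accuracy = mean of per-class recall.
  urban: recall = 27/34 = 0.79412
  water: recall = 27/45 = 0.60000
  forest: recall = 24/26 = 0.92308
Mean = (0.79412 + 0.60000 + 0.92308) / 3 = 0.7724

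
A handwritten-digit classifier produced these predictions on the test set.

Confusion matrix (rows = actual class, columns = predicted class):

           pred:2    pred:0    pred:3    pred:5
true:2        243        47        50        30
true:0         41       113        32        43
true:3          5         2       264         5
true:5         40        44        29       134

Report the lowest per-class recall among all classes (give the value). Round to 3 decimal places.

Per-class recall (TP/(TP+FN)):
  2: TP=243, FN=47+50+30=127 → 243/370 = 0.6568
  0: TP=113, FN=41+32+43=116 → 113/229 = 0.4934
  3: TP=264, FN=5+2+5=12 → 264/276 = 0.9565
  5: TP=134, FN=40+44+29=113 → 134/247 = 0.5425
Lowest is class '0' with recall = 0.493.

0.493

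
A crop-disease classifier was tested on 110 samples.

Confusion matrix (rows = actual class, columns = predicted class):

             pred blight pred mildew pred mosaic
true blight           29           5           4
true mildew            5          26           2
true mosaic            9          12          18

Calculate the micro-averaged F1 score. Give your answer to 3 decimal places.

0.664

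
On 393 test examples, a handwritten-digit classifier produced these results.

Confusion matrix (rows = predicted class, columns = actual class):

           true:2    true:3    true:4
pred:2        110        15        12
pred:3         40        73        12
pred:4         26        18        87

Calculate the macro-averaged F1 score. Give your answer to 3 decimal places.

Per-class F1 score (2·TP/(2·TP+FP+FN)):
  2: TP=110, FP=15+12=27, FN=40+26=66 → 220/313 = 0.7029
  3: TP=73, FP=40+12=52, FN=15+18=33 → 146/231 = 0.6320
  4: TP=87, FP=26+18=44, FN=12+12=24 → 174/242 = 0.7190
Macro-F1 score = mean = (0.7029 + 0.6320 + 0.7190) / 3 = 0.685

0.685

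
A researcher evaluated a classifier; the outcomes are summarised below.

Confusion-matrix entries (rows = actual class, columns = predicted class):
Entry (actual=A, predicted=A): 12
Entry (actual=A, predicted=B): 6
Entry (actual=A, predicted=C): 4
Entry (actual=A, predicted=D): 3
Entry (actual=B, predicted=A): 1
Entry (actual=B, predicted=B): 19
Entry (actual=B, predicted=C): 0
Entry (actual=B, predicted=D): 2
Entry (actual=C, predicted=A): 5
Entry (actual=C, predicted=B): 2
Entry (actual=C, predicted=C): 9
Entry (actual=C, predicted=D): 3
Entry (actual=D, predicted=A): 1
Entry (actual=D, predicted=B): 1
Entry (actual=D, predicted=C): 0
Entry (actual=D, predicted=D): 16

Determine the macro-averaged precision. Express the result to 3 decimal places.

0.667

Per-class precision (TP/(TP+FP)):
  A: TP=12, FP=1+5+1=7 → 12/19 = 0.6316
  B: TP=19, FP=6+2+1=9 → 19/28 = 0.6786
  C: TP=9, FP=4+0+0=4 → 9/13 = 0.6923
  D: TP=16, FP=3+2+3=8 → 16/24 = 0.6667
Macro-precision = mean = (0.6316 + 0.6786 + 0.6923 + 0.6667) / 4 = 0.667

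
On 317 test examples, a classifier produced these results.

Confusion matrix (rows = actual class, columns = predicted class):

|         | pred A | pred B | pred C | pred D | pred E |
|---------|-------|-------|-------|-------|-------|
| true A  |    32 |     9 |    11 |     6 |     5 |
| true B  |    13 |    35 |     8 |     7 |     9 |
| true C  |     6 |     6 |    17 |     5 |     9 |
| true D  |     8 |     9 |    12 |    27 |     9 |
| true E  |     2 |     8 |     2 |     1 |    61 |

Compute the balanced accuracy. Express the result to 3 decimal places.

0.526

Balanced accuracy = mean of per-class recall.
  A: recall = 32/63 = 0.5079
  B: recall = 35/72 = 0.4861
  C: recall = 17/43 = 0.3953
  D: recall = 27/65 = 0.4154
  E: recall = 61/74 = 0.8243
Mean = (0.5079 + 0.4861 + 0.3953 + 0.4154 + 0.8243) / 5 = 0.526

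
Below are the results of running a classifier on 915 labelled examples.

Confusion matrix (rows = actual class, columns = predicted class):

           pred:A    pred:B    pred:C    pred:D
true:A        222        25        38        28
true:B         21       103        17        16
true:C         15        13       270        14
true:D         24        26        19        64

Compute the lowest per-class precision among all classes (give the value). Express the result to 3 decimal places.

0.525

Per-class precision (TP/(TP+FP)):
  A: TP=222, FP=21+15+24=60 → 222/282 = 0.7872
  B: TP=103, FP=25+13+26=64 → 103/167 = 0.6168
  C: TP=270, FP=38+17+19=74 → 270/344 = 0.7849
  D: TP=64, FP=28+16+14=58 → 64/122 = 0.5246
Lowest is class 'D' with precision = 0.525.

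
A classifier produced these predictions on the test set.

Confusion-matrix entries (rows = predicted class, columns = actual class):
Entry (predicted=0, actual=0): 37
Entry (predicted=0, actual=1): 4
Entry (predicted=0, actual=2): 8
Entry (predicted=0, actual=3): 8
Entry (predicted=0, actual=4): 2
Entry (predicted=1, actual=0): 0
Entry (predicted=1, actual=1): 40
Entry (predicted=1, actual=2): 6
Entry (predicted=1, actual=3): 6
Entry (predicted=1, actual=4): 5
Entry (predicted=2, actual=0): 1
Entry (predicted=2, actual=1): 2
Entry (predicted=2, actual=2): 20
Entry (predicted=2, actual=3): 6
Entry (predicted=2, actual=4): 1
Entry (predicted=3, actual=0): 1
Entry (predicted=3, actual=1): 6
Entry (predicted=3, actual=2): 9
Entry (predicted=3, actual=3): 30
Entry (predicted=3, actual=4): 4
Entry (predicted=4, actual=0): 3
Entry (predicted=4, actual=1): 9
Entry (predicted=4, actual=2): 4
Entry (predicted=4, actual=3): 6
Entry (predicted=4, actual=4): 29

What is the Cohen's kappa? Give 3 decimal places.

0.539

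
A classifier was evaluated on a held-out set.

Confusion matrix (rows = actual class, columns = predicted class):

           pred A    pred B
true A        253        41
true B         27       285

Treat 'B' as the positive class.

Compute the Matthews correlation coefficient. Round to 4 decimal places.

0.7759

MCC = (TP·TN − FP·FN) / √((TP+FP)(TP+FN)(TN+FP)(TN+FN))
Numerator = 285·253 − 41·27 = 70998
Denominator = √(326·312·294·280) = √8372931840 = 91503.7258
MCC = 70998 / 91503.7258 = 0.7759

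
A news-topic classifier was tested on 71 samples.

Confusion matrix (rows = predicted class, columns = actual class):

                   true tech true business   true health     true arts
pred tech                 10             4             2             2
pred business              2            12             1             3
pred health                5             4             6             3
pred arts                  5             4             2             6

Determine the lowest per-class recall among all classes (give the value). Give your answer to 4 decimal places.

Per-class recall (TP/(TP+FN)):
  tech: TP=10, FN=2+5+5=12 → 10/22 = 0.45455
  business: TP=12, FN=4+4+4=12 → 12/24 = 0.50000
  health: TP=6, FN=2+1+2=5 → 6/11 = 0.54545
  arts: TP=6, FN=2+3+3=8 → 6/14 = 0.42857
Lowest is class 'arts' with recall = 0.4286.

0.4286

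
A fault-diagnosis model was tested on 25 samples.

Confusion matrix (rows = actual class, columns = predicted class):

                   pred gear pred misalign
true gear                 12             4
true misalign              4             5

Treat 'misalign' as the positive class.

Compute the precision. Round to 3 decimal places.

Precision = TP/(TP+FP) = 5/(5+4) = 5/9 = 0.556

0.556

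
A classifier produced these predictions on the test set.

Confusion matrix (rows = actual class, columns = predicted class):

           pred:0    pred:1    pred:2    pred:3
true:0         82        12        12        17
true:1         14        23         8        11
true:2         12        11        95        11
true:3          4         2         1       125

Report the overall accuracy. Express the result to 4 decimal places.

0.7386

Accuracy = trace / total = (82+23+95+125=325) / 440 = 325/440 = 0.7386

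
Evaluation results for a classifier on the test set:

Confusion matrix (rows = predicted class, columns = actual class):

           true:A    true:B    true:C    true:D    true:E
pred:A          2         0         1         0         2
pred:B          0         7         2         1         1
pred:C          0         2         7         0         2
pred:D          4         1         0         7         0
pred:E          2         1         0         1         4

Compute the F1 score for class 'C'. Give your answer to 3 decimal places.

0.667

F1 score = 2·TP/(2·TP+FP+FN).
C: TP=7, FP=0+2+0+2=4, FN=1+2+0+0=3 → 14/21 = 0.6667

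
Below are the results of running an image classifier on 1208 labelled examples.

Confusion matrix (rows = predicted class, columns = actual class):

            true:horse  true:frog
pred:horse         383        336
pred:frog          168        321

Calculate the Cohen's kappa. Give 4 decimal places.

0.1793

Observed agreement pₒ = trace/N = 704/1208 = 0.58278
Expected agreement pₑ = Σ (rowᵢ·colᵢ)/N² = (551·719 + 657·489)/1208² = 0.49165
κ = (pₒ − pₑ)/(1 − pₑ) = (0.58278 − 0.49165)/(1 − 0.49165) = 0.1793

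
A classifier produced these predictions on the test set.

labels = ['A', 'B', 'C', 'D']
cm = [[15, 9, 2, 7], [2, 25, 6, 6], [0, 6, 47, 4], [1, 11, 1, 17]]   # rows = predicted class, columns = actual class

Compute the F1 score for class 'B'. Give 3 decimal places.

0.556

One-vs-rest for 'B': TP = diagonal; FP = other classes predicted 'B'; FN = 'B' predicted as other.
F1 score = 2·TP/(2·TP+FP+FN).
B: TP=25, FP=2+6+6=14, FN=9+6+11=26 → 50/90 = 0.5556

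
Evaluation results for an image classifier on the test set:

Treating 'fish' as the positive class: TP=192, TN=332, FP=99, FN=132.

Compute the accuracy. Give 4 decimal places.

Accuracy = (TP+TN)/N = (192+332)/755 = 0.6940

0.6940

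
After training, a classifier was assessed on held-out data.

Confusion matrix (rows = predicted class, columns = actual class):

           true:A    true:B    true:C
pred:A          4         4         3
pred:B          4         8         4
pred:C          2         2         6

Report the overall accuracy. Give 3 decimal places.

Accuracy = trace / total = (4+8+6=18) / 37 = 18/37 = 0.486

0.486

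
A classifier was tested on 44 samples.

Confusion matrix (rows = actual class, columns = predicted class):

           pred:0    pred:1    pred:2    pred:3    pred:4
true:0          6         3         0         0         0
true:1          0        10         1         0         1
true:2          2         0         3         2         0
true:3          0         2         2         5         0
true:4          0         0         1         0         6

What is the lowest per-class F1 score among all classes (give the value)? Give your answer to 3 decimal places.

0.429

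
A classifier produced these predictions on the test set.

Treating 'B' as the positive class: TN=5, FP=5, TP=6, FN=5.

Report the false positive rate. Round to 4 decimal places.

0.5000

FPR = FP/(FP+TN) = 5/(5+5) = 0.5000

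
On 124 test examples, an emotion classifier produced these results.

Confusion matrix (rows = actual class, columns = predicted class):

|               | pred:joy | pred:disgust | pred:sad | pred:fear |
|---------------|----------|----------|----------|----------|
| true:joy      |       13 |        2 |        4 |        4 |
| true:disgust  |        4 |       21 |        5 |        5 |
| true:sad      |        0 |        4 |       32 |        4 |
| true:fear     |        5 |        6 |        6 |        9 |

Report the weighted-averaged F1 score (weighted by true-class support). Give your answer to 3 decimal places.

Per-class F1 score (2·TP/(2·TP+FP+FN)):
  joy: TP=13, FP=4+0+5=9, FN=2+4+4=10 → 26/45 = 0.5778
  disgust: TP=21, FP=2+4+6=12, FN=4+5+5=14 → 42/68 = 0.6176
  sad: TP=32, FP=4+5+6=15, FN=0+4+4=8 → 64/87 = 0.7356
  fear: TP=9, FP=4+5+4=13, FN=5+6+6=17 → 18/48 = 0.3750
Weighted-F1 score = Σ (supportᵢ/N)·F1 scoreᵢ with N=124: (23/124)·0.5778 + (35/124)·0.6176 + (40/124)·0.7356 + (26/124)·0.3750 = 0.597

0.597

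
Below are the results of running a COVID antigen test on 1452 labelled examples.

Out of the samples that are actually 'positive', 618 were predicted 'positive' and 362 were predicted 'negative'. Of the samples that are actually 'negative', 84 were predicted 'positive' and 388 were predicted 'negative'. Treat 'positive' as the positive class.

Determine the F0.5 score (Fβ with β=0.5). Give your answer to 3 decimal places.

0.816

Fβ = (1+β²)·TP / ((1+β²)·TP + β²·FN + FP), with β²=1/4
= 1.25·618 / (1.25·618 + 0.25·362 + 84) = 0.816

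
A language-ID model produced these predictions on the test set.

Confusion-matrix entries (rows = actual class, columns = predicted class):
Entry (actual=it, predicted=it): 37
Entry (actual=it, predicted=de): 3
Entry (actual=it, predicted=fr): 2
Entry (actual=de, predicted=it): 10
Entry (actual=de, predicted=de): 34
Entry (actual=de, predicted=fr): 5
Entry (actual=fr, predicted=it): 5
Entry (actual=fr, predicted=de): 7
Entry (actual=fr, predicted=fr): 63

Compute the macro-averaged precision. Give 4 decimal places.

Per-class precision (TP/(TP+FP)):
  it: TP=37, FP=10+5=15 → 37/52 = 0.71154
  de: TP=34, FP=3+7=10 → 34/44 = 0.77273
  fr: TP=63, FP=2+5=7 → 63/70 = 0.90000
Macro-precision = mean = (0.71154 + 0.77273 + 0.90000) / 3 = 0.7948

0.7948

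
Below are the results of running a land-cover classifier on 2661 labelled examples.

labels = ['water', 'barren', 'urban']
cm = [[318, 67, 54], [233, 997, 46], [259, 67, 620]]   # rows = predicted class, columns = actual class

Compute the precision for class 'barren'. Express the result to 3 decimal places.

0.781

Take TP from the diagonal, FP from the rest of the 'barren' prediction marginal, FN from the rest of the 'barren' actual marginal.
precision = TP/(TP+FP).
barren: TP=997, FP=233+46=279 → 997/1276 = 0.7813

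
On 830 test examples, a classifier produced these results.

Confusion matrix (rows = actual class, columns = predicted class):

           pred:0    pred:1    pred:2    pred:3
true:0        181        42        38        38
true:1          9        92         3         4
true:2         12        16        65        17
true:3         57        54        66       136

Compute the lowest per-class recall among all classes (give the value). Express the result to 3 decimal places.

Per-class recall (TP/(TP+FN)):
  0: TP=181, FN=42+38+38=118 → 181/299 = 0.6054
  1: TP=92, FN=9+3+4=16 → 92/108 = 0.8519
  2: TP=65, FN=12+16+17=45 → 65/110 = 0.5909
  3: TP=136, FN=57+54+66=177 → 136/313 = 0.4345
Lowest is class '3' with recall = 0.435.

0.435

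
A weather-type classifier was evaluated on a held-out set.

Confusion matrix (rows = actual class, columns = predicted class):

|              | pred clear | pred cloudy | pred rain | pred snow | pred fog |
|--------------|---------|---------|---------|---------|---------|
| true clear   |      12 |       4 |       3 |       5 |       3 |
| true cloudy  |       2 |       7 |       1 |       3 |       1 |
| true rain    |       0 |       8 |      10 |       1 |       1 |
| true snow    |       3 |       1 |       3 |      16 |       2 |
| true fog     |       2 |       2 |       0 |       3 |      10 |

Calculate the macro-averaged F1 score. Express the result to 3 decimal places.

0.529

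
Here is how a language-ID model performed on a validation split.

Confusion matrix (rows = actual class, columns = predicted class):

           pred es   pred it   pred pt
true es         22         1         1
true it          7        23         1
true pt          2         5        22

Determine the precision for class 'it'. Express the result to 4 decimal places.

0.7931

Treat 'it' as positive and all other classes as negative.
precision = TP/(TP+FP).
it: TP=23, FP=1+5=6 → 23/29 = 0.79310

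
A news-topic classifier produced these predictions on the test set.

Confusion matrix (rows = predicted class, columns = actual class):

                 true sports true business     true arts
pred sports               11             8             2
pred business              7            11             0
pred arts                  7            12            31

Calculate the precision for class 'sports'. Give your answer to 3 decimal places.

0.524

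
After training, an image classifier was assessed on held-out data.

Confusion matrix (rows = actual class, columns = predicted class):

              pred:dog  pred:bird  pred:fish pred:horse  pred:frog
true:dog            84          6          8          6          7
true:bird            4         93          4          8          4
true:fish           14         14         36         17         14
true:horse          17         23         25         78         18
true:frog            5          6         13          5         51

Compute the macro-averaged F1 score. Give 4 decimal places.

Per-class F1 score (2·TP/(2·TP+FP+FN)):
  dog: TP=84, FP=4+14+17+5=40, FN=6+8+6+7=27 → 168/235 = 0.71489
  bird: TP=93, FP=6+14+23+6=49, FN=4+4+8+4=20 → 186/255 = 0.72941
  fish: TP=36, FP=8+4+25+13=50, FN=14+14+17+14=59 → 72/181 = 0.39779
  horse: TP=78, FP=6+8+17+5=36, FN=17+23+25+18=83 → 156/275 = 0.56727
  frog: TP=51, FP=7+4+14+18=43, FN=5+6+13+5=29 → 102/174 = 0.58621
Macro-F1 score = mean = (0.71489 + 0.72941 + 0.39779 + 0.56727 + 0.58621) / 5 = 0.5991

0.5991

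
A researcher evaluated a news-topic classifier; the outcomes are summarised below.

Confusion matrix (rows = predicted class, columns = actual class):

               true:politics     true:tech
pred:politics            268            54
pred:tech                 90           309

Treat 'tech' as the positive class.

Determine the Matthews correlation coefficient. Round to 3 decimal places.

0.603

MCC = (TP·TN − FP·FN) / √((TP+FP)(TP+FN)(TN+FP)(TN+FN))
Numerator = 309·268 − 90·54 = 77952
Denominator = √(399·363·358·322) = √16696230012 = 129213.8925
MCC = 77952 / 129213.8925 = 0.603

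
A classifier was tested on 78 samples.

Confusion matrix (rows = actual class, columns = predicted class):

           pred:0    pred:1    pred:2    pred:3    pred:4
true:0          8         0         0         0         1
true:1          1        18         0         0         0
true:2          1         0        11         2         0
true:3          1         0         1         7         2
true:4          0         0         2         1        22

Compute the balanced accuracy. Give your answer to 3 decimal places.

0.828

Balanced accuracy = mean of per-class recall.
  0: recall = 8/9 = 0.8889
  1: recall = 18/19 = 0.9474
  2: recall = 11/14 = 0.7857
  3: recall = 7/11 = 0.6364
  4: recall = 22/25 = 0.8800
Mean = (0.8889 + 0.9474 + 0.7857 + 0.6364 + 0.8800) / 5 = 0.828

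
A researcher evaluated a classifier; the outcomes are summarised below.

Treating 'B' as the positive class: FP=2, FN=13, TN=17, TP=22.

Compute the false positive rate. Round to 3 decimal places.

0.105

FPR = FP/(FP+TN) = 2/(2+17) = 0.105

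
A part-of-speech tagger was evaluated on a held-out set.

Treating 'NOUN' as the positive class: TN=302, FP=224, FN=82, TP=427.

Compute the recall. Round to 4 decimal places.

0.8389

Recall = TP/(TP+FN) = 427/(427+82) = 427/509 = 0.8389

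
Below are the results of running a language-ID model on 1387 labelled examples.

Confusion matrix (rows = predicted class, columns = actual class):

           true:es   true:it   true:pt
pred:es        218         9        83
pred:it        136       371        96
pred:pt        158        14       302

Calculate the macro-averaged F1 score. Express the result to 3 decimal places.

0.636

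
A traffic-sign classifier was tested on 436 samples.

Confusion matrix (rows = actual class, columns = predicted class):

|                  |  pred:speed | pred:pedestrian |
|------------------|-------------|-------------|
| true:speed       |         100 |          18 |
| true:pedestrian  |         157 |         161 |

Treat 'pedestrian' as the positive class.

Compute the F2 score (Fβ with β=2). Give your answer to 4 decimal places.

0.5548

Fβ = (1+β²)·TP / ((1+β²)·TP + β²·FN + FP), with β²=4
= 5·161 / (5·161 + 4·157 + 18) = 0.5548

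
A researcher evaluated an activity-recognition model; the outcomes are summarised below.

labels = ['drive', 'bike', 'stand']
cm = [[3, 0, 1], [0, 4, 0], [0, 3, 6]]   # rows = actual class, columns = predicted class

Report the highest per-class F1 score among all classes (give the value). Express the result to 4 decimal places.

Per-class F1 score (2·TP/(2·TP+FP+FN)):
  drive: TP=3, FP=0+0=0, FN=0+1=1 → 6/7 = 0.85714
  bike: TP=4, FP=0+3=3, FN=0+0=0 → 8/11 = 0.72727
  stand: TP=6, FP=1+0=1, FN=0+3=3 → 12/16 = 0.75000
Highest is class 'drive' with F1 score = 0.8571.

0.8571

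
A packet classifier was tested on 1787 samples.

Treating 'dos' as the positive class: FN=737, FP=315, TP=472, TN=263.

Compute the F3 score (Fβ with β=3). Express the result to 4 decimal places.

Fβ = (1+β²)·TP / ((1+β²)·TP + β²·FN + FP), with β²=9
= 10·472 / (10·472 + 9·737 + 315) = 0.4045

0.4045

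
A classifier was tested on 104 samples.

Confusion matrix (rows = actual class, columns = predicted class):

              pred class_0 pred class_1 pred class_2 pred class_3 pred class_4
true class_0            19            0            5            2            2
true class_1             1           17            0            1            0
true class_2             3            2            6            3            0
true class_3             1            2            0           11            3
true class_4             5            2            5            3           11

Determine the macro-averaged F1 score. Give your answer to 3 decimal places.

Per-class F1 score (2·TP/(2·TP+FP+FN)):
  class_0: TP=19, FP=1+3+1+5=10, FN=0+5+2+2=9 → 38/57 = 0.6667
  class_1: TP=17, FP=0+2+2+2=6, FN=1+0+1+0=2 → 34/42 = 0.8095
  class_2: TP=6, FP=5+0+0+5=10, FN=3+2+3+0=8 → 12/30 = 0.4000
  class_3: TP=11, FP=2+1+3+3=9, FN=1+2+0+3=6 → 22/37 = 0.5946
  class_4: TP=11, FP=2+0+0+3=5, FN=5+2+5+3=15 → 22/42 = 0.5238
Macro-F1 score = mean = (0.6667 + 0.8095 + 0.4000 + 0.5946 + 0.5238) / 5 = 0.599

0.599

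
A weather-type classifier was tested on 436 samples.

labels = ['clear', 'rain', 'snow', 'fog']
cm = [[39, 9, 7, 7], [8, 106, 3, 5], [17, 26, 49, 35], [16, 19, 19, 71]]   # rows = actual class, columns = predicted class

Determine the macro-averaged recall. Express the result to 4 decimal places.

0.6129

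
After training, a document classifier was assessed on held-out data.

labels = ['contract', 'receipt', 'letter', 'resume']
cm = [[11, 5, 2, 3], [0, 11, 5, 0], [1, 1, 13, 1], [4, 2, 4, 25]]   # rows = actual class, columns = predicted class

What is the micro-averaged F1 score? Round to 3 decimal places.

Micro-averaging pools counts across classes: ΣTP=60, ΣFP=28, ΣFN=28.
Micro-F1 score = 2·TP/(2·TP+FP+FN) on pooled counts = 0.682 (equals overall accuracy in single-label multiclass).

0.682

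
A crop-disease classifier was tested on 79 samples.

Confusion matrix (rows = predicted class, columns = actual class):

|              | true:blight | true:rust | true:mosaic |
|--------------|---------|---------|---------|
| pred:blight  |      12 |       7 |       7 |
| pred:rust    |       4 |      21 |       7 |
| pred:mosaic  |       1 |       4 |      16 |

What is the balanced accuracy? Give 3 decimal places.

Balanced accuracy = mean of per-class recall.
  blight: recall = 12/17 = 0.7059
  rust: recall = 21/32 = 0.6563
  mosaic: recall = 16/30 = 0.5333
Mean = (0.7059 + 0.6563 + 0.5333) / 3 = 0.632

0.632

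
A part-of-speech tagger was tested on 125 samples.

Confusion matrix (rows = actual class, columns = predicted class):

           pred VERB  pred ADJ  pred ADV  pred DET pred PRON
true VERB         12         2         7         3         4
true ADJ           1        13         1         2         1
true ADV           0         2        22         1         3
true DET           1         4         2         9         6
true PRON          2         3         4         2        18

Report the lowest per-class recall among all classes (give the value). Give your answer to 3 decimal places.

0.409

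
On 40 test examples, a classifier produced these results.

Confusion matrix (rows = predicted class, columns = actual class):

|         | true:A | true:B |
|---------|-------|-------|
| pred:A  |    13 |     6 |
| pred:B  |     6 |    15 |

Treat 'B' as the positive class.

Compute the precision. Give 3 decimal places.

0.714

Precision = TP/(TP+FP) = 15/(15+6) = 15/21 = 0.714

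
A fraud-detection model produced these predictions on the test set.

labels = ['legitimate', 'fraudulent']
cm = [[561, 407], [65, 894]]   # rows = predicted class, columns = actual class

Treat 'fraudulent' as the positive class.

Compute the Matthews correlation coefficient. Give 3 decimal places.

0.546

MCC = (TP·TN − FP·FN) / √((TP+FP)(TP+FN)(TN+FP)(TN+FN))
Numerator = 894·561 − 65·407 = 475079
Denominator = √(959·1301·626·968) = √756041428912 = 869506.4283
MCC = 475079 / 869506.4283 = 0.546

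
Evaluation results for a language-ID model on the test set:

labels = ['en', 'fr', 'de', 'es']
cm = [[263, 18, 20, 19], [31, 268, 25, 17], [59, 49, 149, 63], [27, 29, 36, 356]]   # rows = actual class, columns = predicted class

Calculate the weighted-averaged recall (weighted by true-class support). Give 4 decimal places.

0.7250

Per-class recall (TP/(TP+FN)):
  en: TP=263, FN=18+20+19=57 → 263/320 = 0.82188
  fr: TP=268, FN=31+25+17=73 → 268/341 = 0.78592
  de: TP=149, FN=59+49+63=171 → 149/320 = 0.46563
  es: TP=356, FN=27+29+36=92 → 356/448 = 0.79464
Weighted-recall = Σ (supportᵢ/N)·recallᵢ with N=1429: (320/1429)·0.82188 + (341/1429)·0.78592 + (320/1429)·0.46563 + (448/1429)·0.79464 = 0.7250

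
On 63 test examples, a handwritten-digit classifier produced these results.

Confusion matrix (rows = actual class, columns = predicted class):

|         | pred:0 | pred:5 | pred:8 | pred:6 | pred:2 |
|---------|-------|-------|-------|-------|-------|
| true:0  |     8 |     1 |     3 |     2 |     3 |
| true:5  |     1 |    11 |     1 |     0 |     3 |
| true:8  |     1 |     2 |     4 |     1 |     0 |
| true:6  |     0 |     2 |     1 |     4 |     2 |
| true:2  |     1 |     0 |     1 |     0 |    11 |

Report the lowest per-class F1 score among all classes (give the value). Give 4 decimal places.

Per-class F1 score (2·TP/(2·TP+FP+FN)):
  0: TP=8, FP=1+1+0+1=3, FN=1+3+2+3=9 → 16/28 = 0.57143
  5: TP=11, FP=1+2+2+0=5, FN=1+1+0+3=5 → 22/32 = 0.68750
  8: TP=4, FP=3+1+1+1=6, FN=1+2+1+0=4 → 8/18 = 0.44444
  6: TP=4, FP=2+0+1+0=3, FN=0+2+1+2=5 → 8/16 = 0.50000
  2: TP=11, FP=3+3+0+2=8, FN=1+0+1+0=2 → 22/32 = 0.68750
Lowest is class '8' with F1 score = 0.4444.

0.4444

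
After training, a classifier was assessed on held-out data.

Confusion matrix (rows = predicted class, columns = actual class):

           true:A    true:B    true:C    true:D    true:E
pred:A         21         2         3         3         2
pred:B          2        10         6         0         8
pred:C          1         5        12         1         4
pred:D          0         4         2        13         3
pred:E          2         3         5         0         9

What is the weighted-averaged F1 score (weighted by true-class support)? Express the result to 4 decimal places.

Per-class F1 score (2·TP/(2·TP+FP+FN)):
  A: TP=21, FP=2+3+3+2=10, FN=2+1+0+2=5 → 42/57 = 0.73684
  B: TP=10, FP=2+6+0+8=16, FN=2+5+4+3=14 → 20/50 = 0.40000
  C: TP=12, FP=1+5+1+4=11, FN=3+6+2+5=16 → 24/51 = 0.47059
  D: TP=13, FP=0+4+2+3=9, FN=3+0+1+0=4 → 26/39 = 0.66667
  E: TP=9, FP=2+3+5+0=10, FN=2+8+4+3=17 → 18/45 = 0.40000
Weighted-F1 score = Σ (supportᵢ/N)·F1 scoreᵢ with N=121: (26/121)·0.73684 + (24/121)·0.40000 + (28/121)·0.47059 + (17/121)·0.66667 + (26/121)·0.40000 = 0.5262

0.5262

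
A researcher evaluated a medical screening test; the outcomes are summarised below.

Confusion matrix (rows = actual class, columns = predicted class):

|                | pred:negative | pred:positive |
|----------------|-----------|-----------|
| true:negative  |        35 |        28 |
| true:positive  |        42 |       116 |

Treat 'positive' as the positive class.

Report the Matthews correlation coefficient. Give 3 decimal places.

0.275

MCC = (TP·TN − FP·FN) / √((TP+FP)(TP+FN)(TN+FP)(TN+FN))
Numerator = 116·35 − 28·42 = 2884
Denominator = √(144·158·63·77) = √110369952 = 10505.7104
MCC = 2884 / 10505.7104 = 0.275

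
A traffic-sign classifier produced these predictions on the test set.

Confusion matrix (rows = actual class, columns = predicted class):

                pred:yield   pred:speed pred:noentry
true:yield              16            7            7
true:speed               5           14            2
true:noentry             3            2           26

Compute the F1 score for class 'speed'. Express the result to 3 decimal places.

One-vs-rest for 'speed': TP = diagonal; FP = other classes predicted 'speed'; FN = 'speed' predicted as other.
F1 score = 2·TP/(2·TP+FP+FN).
speed: TP=14, FP=7+2=9, FN=5+2=7 → 28/44 = 0.6364

0.636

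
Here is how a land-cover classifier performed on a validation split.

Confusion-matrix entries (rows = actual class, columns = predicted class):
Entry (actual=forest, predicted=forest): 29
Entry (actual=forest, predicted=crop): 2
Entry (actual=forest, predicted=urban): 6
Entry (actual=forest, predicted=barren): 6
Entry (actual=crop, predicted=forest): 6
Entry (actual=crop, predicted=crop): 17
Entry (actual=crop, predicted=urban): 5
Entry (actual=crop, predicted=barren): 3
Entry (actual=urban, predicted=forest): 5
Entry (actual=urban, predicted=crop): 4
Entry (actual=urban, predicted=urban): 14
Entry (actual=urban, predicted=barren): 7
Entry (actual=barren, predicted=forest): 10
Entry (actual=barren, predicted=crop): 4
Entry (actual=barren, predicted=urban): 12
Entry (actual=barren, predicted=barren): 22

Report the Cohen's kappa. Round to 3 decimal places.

Observed agreement pₒ = trace/N = 82/152 = 0.5395
Expected agreement pₑ = Σ (rowᵢ·colᵢ)/N² = (43·50 + 31·27 + 30·37 + 48·38)/152² = 0.2563
κ = (pₒ − pₑ)/(1 − pₑ) = (0.5395 − 0.2563)/(1 − 0.2563) = 0.381

0.381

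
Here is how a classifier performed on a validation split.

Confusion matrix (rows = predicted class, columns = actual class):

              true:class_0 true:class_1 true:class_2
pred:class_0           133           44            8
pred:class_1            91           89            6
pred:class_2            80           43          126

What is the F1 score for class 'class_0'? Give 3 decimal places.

0.544

Take TP from the diagonal, FP from the rest of the 'class_0' prediction marginal, FN from the rest of the 'class_0' actual marginal.
F1 score = 2·TP/(2·TP+FP+FN).
class_0: TP=133, FP=44+8=52, FN=91+80=171 → 266/489 = 0.5440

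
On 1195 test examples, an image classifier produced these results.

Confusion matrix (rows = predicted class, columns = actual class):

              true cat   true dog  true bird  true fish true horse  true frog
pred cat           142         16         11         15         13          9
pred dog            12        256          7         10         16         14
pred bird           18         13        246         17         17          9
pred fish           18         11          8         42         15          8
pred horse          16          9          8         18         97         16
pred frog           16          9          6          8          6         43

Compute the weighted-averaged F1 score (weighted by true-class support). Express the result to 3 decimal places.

0.687

Per-class F1 score (2·TP/(2·TP+FP+FN)):
  cat: TP=142, FP=16+11+15+13+9=64, FN=12+18+18+16+16=80 → 284/428 = 0.6636
  dog: TP=256, FP=12+7+10+16+14=59, FN=16+13+11+9+9=58 → 512/629 = 0.8140
  bird: TP=246, FP=18+13+17+17+9=74, FN=11+7+8+8+6=40 → 492/606 = 0.8119
  fish: TP=42, FP=18+11+8+15+8=60, FN=15+10+17+18+8=68 → 84/212 = 0.3962
  horse: TP=97, FP=16+9+8+18+16=67, FN=13+16+17+15+6=67 → 194/328 = 0.5915
  frog: TP=43, FP=16+9+6+8+6=45, FN=9+14+9+8+16=56 → 86/187 = 0.4599
Weighted-F1 score = Σ (supportᵢ/N)·F1 scoreᵢ with N=1195: (222/1195)·0.6636 + (314/1195)·0.8140 + (286/1195)·0.8119 + (110/1195)·0.3962 + (164/1195)·0.5915 + (99/1195)·0.4599 = 0.687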